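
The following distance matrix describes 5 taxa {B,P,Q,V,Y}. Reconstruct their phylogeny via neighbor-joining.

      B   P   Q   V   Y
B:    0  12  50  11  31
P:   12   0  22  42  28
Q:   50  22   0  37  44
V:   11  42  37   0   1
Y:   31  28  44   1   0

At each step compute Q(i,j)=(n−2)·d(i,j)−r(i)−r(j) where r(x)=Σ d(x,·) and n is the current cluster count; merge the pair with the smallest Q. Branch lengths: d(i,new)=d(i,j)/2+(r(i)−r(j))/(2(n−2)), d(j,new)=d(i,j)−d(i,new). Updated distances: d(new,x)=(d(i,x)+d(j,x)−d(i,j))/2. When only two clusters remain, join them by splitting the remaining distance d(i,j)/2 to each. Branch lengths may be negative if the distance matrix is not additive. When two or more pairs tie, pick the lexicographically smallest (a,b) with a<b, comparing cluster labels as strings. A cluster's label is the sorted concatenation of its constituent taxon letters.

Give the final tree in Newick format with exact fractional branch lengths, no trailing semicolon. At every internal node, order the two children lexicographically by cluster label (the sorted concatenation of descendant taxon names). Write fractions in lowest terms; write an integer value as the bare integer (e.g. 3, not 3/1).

1. join V+Y (d=1, Q=-192) ⇒ VY; edges |V|=-5/3, |Y|=8/3
  updated: d(B,VY)=41/2, d(P,VY)=69/2, d(Q,VY)=40
2. join B+VY (d=41/2, Q=-273/2) ⇒ BVY; edges |B|=57/8, |VY|=107/8
  updated: d(BVY,P)=13, d(BVY,Q)=139/4
3. join BVY+P (d=13, Q=-279/4) ⇒ BPVY; edges |BVY|=103/8, |P|=1/8
  updated: d(BPVY,Q)=175/8
4. join BPVY+Q (d=175/8) ⇒ BPQVY; edges |BPVY|=175/16, |Q|=175/16
final tree: (((B:57/8,(V:-5/3,Y:8/3):107/8):103/8,P:1/8):175/16,Q:175/16)
total length: 451/8

(((B:57/8,(V:-5/3,Y:8/3):107/8):103/8,P:1/8):175/16,Q:175/16)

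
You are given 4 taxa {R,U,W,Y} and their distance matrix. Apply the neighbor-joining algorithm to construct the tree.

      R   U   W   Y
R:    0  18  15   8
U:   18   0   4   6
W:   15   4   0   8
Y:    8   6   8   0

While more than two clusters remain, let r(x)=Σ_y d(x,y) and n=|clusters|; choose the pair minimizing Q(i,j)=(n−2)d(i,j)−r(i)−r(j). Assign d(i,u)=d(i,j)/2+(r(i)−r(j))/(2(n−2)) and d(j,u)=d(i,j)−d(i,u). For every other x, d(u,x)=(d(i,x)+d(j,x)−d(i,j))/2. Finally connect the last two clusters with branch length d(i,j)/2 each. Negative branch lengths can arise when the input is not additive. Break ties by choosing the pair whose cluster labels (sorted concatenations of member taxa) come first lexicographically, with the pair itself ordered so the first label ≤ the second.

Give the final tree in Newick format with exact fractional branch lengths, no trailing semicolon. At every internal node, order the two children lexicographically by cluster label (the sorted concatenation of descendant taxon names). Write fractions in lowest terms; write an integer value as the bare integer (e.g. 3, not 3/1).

iteration 1: select R,Y (d=8, Q=-47); attach at lengths (35/4, -3/4); label the merged cluster RY
  updated: d(RY,U)=8, d(RY,W)=15/2
iteration 2: select RY,U (d=8, Q=-39/2); attach at lengths (23/4, 9/4); label the merged cluster RUY
  updated: d(RUY,W)=7/4
iteration 3: select RUY,W (d=7/4); attach at lengths (7/8, 7/8); label the merged cluster RUWY
final tree: (((R:35/4,Y:-3/4):23/4,U:9/4):7/8,W:7/8)
total length: 71/4

(((R:35/4,Y:-3/4):23/4,U:9/4):7/8,W:7/8)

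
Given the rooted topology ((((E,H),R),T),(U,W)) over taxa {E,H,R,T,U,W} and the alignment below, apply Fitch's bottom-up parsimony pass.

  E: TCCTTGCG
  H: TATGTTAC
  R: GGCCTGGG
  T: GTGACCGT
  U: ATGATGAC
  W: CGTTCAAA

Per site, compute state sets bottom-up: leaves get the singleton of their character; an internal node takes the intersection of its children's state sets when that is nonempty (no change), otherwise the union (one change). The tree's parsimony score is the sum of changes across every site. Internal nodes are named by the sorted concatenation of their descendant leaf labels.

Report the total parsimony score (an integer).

26

site 0, node EH: E={T} ∩ H={T} → {T} (+0)
site 0, node EHR: EH={T} ∪ R={G} → {G,T} (+1)
site 0, node EHRT: EHR={G,T} ∩ T={G} → {G} (+0)
site 0, node UW: U={A} ∪ W={C} → {A,C} (+1)
site 0, node EHRTUW: EHRT={G} ∪ UW={A,C} → {A,C,G} (+1)
site 1, node EH: E={C} ∪ H={A} → {A,C} (+1)
site 1, node EHR: EH={A,C} ∪ R={G} → {A,C,G} (+1)
site 1, node EHRT: EHR={A,C,G} ∪ T={T} → {A,C,G,T} (+1)
site 1, node UW: U={T} ∪ W={G} → {G,T} (+1)
site 1, node EHRTUW: EHRT={A,C,G,T} ∩ UW={G,T} → {G,T} (+0)
site 2, node EH: E={C} ∪ H={T} → {C,T} (+1)
site 2, node EHR: EH={C,T} ∩ R={C} → {C} (+0)
site 2, node EHRT: EHR={C} ∪ T={G} → {C,G} (+1)
site 2, node UW: U={G} ∪ W={T} → {G,T} (+1)
site 2, node EHRTUW: EHRT={C,G} ∩ UW={G,T} → {G} (+0)
site 3, node EH: E={T} ∪ H={G} → {G,T} (+1)
site 3, node EHR: EH={G,T} ∪ R={C} → {C,G,T} (+1)
site 3, node EHRT: EHR={C,G,T} ∪ T={A} → {A,C,G,T} (+1)
site 3, node UW: U={A} ∪ W={T} → {A,T} (+1)
site 3, node EHRTUW: EHRT={A,C,G,T} ∩ UW={A,T} → {A,T} (+0)
site 4, node EH: E={T} ∩ H={T} → {T} (+0)
site 4, node EHR: EH={T} ∩ R={T} → {T} (+0)
site 4, node EHRT: EHR={T} ∪ T={C} → {C,T} (+1)
site 4, node UW: U={T} ∪ W={C} → {C,T} (+1)
site 4, node EHRTUW: EHRT={C,T} ∩ UW={C,T} → {C,T} (+0)
site 5, node EH: E={G} ∪ H={T} → {G,T} (+1)
site 5, node EHR: EH={G,T} ∩ R={G} → {G} (+0)
site 5, node EHRT: EHR={G} ∪ T={C} → {C,G} (+1)
site 5, node UW: U={G} ∪ W={A} → {A,G} (+1)
site 5, node EHRTUW: EHRT={C,G} ∩ UW={A,G} → {G} (+0)
site 6, node EH: E={C} ∪ H={A} → {A,C} (+1)
site 6, node EHR: EH={A,C} ∪ R={G} → {A,C,G} (+1)
site 6, node EHRT: EHR={A,C,G} ∩ T={G} → {G} (+0)
site 6, node UW: U={A} ∩ W={A} → {A} (+0)
site 6, node EHRTUW: EHRT={G} ∪ UW={A} → {A,G} (+1)
site 7, node EH: E={G} ∪ H={C} → {C,G} (+1)
site 7, node EHR: EH={C,G} ∩ R={G} → {G} (+0)
site 7, node EHRT: EHR={G} ∪ T={T} → {G,T} (+1)
site 7, node UW: U={C} ∪ W={A} → {A,C} (+1)
site 7, node EHRTUW: EHRT={G,T} ∪ UW={A,C} → {A,C,G,T} (+1)
per-site changes: [3, 4, 3, 4, 2, 3, 3, 4]; total = 26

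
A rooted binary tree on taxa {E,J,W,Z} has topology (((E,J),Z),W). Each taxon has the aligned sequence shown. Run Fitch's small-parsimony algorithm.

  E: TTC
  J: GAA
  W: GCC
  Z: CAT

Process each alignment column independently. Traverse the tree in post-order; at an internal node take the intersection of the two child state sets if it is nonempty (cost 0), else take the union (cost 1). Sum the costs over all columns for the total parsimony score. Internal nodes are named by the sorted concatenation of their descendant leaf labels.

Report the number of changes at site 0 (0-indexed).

2

site 0, node EJ: E={T} ∪ J={G} → {G,T} (+1)
site 0, node EJZ: EJ={G,T} ∪ Z={C} → {C,G,T} (+1)
site 0, node EJWZ: EJZ={C,G,T} ∩ W={G} → {G} (+0)
site 1, node EJ: E={T} ∪ J={A} → {A,T} (+1)
site 1, node EJZ: EJ={A,T} ∩ Z={A} → {A} (+0)
site 1, node EJWZ: EJZ={A} ∪ W={C} → {A,C} (+1)
site 2, node EJ: E={C} ∪ J={A} → {A,C} (+1)
site 2, node EJZ: EJ={A,C} ∪ Z={T} → {A,C,T} (+1)
site 2, node EJWZ: EJZ={A,C,T} ∩ W={C} → {C} (+0)
per-site changes: [2, 2, 2]; total = 6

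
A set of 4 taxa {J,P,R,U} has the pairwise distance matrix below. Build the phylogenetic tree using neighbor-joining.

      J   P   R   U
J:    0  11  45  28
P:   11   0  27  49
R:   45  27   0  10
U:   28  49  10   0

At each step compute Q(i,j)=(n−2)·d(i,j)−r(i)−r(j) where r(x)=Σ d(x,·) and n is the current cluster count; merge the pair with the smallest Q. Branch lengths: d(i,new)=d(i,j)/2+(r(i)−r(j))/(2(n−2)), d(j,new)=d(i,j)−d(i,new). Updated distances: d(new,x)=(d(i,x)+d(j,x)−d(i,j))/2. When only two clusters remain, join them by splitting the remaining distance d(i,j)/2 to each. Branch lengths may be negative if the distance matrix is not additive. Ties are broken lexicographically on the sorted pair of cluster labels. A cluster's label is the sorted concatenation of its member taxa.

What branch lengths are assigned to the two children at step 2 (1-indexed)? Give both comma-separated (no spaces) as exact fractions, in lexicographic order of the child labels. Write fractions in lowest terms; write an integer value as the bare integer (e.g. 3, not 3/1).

iteration 1: select J,P (d=11, Q=-149); attach at lengths (19/4, 25/4); label the merged cluster JP
  updated: d(JP,R)=61/2, d(JP,U)=33
iteration 2: select JP,R (d=61/2, Q=-147/2); attach at lengths (107/4, 15/4); label the merged cluster JPR
  updated: d(JPR,U)=25/4
iteration 3: select JPR,U (d=25/4); attach at lengths (25/8, 25/8); label the merged cluster JPRU
final tree: (((J:19/4,P:25/4):107/4,R:15/4):25/8,U:25/8)
total length: 191/4

107/4,15/4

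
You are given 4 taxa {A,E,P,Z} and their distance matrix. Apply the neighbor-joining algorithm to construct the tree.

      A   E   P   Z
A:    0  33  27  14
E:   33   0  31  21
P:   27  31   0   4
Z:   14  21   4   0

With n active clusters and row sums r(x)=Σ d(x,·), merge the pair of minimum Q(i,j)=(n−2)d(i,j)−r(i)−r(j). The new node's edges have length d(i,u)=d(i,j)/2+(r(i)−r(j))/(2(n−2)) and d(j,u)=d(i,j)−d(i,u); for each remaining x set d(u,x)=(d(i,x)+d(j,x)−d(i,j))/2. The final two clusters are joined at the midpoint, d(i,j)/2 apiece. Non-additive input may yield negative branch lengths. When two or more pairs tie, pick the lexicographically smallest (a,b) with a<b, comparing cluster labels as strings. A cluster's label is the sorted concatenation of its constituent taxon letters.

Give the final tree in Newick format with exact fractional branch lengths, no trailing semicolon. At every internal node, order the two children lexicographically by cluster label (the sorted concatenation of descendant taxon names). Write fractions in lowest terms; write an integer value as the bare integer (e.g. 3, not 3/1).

(((A:55/4,E:77/4):19/4,P:31/4):-15/8,Z:-15/8)

1. join A+E (d=33, Q=-93) ⇒ AE; edges |A|=55/4, |E|=77/4
  updated: d(AE,P)=25/2, d(AE,Z)=1
2. join AE+P (d=25/2, Q=-35/2) ⇒ AEP; edges |AE|=19/4, |P|=31/4
  updated: d(AEP,Z)=-15/4
3. join AEP+Z (d=-15/4) ⇒ AEPZ; edges |AEP|=-15/8, |Z|=-15/8
final tree: (((A:55/4,E:77/4):19/4,P:31/4):-15/8,Z:-15/8)
total length: 167/4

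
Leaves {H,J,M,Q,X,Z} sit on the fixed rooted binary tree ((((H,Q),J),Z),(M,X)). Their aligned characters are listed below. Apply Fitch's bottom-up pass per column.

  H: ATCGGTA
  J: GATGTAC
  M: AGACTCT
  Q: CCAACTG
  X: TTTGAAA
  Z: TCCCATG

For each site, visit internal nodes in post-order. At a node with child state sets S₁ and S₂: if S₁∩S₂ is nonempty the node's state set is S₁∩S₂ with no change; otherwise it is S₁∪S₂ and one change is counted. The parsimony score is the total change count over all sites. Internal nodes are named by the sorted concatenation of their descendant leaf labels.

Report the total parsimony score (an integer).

26

HQ@0: {A} ∪ {C} = {A,C} (union, +1)
HJQ@0: {A,C} ∪ {G} = {A,C,G} (union, +1)
HJQZ@0: {A,C,G} ∪ {T} = {A,C,G,T} (union, +1)
MX@0: {A} ∪ {T} = {A,T} (union, +1)
HJMQXZ@0: {A,C,G,T} ∩ {A,T} = {A,T} (intersection, +0)
HQ@1: {T} ∪ {C} = {C,T} (union, +1)
HJQ@1: {C,T} ∪ {A} = {A,C,T} (union, +1)
HJQZ@1: {A,C,T} ∩ {C} = {C} (intersection, +0)
MX@1: {G} ∪ {T} = {G,T} (union, +1)
HJMQXZ@1: {C} ∪ {G,T} = {C,G,T} (union, +1)
HQ@2: {C} ∪ {A} = {A,C} (union, +1)
HJQ@2: {A,C} ∪ {T} = {A,C,T} (union, +1)
HJQZ@2: {A,C,T} ∩ {C} = {C} (intersection, +0)
MX@2: {A} ∪ {T} = {A,T} (union, +1)
HJMQXZ@2: {C} ∪ {A,T} = {A,C,T} (union, +1)
HQ@3: {G} ∪ {A} = {A,G} (union, +1)
HJQ@3: {A,G} ∩ {G} = {G} (intersection, +0)
HJQZ@3: {G} ∪ {C} = {C,G} (union, +1)
MX@3: {C} ∪ {G} = {C,G} (union, +1)
HJMQXZ@3: {C,G} ∩ {C,G} = {C,G} (intersection, +0)
HQ@4: {G} ∪ {C} = {C,G} (union, +1)
HJQ@4: {C,G} ∪ {T} = {C,G,T} (union, +1)
HJQZ@4: {C,G,T} ∪ {A} = {A,C,G,T} (union, +1)
MX@4: {T} ∪ {A} = {A,T} (union, +1)
HJMQXZ@4: {A,C,G,T} ∩ {A,T} = {A,T} (intersection, +0)
HQ@5: {T} ∩ {T} = {T} (intersection, +0)
HJQ@5: {T} ∪ {A} = {A,T} (union, +1)
HJQZ@5: {A,T} ∩ {T} = {T} (intersection, +0)
MX@5: {C} ∪ {A} = {A,C} (union, +1)
HJMQXZ@5: {T} ∪ {A,C} = {A,C,T} (union, +1)
HQ@6: {A} ∪ {G} = {A,G} (union, +1)
HJQ@6: {A,G} ∪ {C} = {A,C,G} (union, +1)
HJQZ@6: {A,C,G} ∩ {G} = {G} (intersection, +0)
MX@6: {T} ∪ {A} = {A,T} (union, +1)
HJMQXZ@6: {G} ∪ {A,T} = {A,G,T} (union, +1)
per-site changes: [4, 4, 4, 3, 4, 3, 4]; total = 26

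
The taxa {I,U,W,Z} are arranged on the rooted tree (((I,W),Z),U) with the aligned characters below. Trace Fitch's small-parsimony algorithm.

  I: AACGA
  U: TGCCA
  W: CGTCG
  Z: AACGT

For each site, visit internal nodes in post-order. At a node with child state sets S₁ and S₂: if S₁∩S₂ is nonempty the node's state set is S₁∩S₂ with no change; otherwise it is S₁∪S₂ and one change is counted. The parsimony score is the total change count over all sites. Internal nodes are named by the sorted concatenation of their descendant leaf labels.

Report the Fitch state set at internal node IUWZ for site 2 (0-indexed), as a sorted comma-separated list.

C

site 0, node IW: I={A} ∪ W={C} → {A,C} (+1)
site 0, node IWZ: IW={A,C} ∩ Z={A} → {A} (+0)
site 0, node IUWZ: IWZ={A} ∪ U={T} → {A,T} (+1)
site 1, node IW: I={A} ∪ W={G} → {A,G} (+1)
site 1, node IWZ: IW={A,G} ∩ Z={A} → {A} (+0)
site 1, node IUWZ: IWZ={A} ∪ U={G} → {A,G} (+1)
site 2, node IW: I={C} ∪ W={T} → {C,T} (+1)
site 2, node IWZ: IW={C,T} ∩ Z={C} → {C} (+0)
site 2, node IUWZ: IWZ={C} ∩ U={C} → {C} (+0)
site 3, node IW: I={G} ∪ W={C} → {C,G} (+1)
site 3, node IWZ: IW={C,G} ∩ Z={G} → {G} (+0)
site 3, node IUWZ: IWZ={G} ∪ U={C} → {C,G} (+1)
site 4, node IW: I={A} ∪ W={G} → {A,G} (+1)
site 4, node IWZ: IW={A,G} ∪ Z={T} → {A,G,T} (+1)
site 4, node IUWZ: IWZ={A,G,T} ∩ U={A} → {A} (+0)
per-site changes: [2, 2, 1, 2, 2]; total = 9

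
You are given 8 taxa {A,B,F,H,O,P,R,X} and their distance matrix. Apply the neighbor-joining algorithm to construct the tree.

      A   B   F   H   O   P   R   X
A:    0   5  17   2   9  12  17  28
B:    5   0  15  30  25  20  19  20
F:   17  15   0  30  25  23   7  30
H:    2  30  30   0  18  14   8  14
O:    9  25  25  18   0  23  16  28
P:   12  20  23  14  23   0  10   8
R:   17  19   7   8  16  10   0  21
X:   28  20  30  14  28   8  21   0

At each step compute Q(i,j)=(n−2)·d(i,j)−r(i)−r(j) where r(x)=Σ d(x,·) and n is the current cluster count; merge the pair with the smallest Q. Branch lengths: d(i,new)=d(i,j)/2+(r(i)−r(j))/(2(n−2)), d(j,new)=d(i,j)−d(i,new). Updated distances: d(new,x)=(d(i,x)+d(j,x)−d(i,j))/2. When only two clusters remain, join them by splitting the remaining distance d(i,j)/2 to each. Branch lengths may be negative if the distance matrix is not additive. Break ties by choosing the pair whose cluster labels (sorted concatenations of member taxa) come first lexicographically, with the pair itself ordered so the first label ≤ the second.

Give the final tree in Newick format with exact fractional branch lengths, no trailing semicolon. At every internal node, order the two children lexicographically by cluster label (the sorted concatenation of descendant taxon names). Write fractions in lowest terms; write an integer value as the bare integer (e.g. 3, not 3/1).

((((A:-3,B:8):67/16,O:165/16):13/16,(F:73/10,R:-3/10):95/16):57/32,(H:19/4,(P:3/4,X:29/4):21/4):57/32)

step 1: merge (P,X) at d=8, Q=-211; branch lengths P→3/4, X→29/4; new cluster PX
  updated: d(A,PX)=16, d(B,PX)=16, d(F,PX)=45/2, d(H,PX)=10, d(O,PX)=43/2, d(PX,R)=23/2
step 2: merge (F,R) at d=7, Q=-160; branch lengths F→73/10, R→-3/10; new cluster FR
  updated: d(A,FR)=27/2, d(B,FR)=27/2, d(FR,H)=31/2, d(FR,O)=17, d(FR,PX)=27/2
step 3: merge (A,B) at d=5, Q=-115; branch lengths A→-3, B→8; new cluster AB
  updated: d(AB,FR)=11, d(AB,H)=27/2, d(AB,O)=29/2, d(AB,PX)=27/2
step 4: merge (H,PX) at d=10, Q=-171/2; branch lengths H→19/4, PX→21/4; new cluster HPX
  updated: d(AB,HPX)=17/2, d(FR,HPX)=19/2, d(HPX,O)=59/4
step 5: merge (AB,O) at d=29/2, Q=-205/4; branch lengths AB→67/16, O→165/16; new cluster ABO
  updated: d(ABO,FR)=27/4, d(ABO,HPX)=35/8
step 6: merge (ABO,FR) at d=27/4, Q=-165/8; branch lengths ABO→13/16, FR→95/16; new cluster ABFOR
  updated: d(ABFOR,HPX)=57/16
step 7: merge (ABFOR,HPX) at d=57/16; branch lengths ABFOR→57/32, HPX→57/32; new cluster ABFHOPRX
final tree: ((((A:-3,B:8):67/16,O:165/16):13/16,(F:73/10,R:-3/10):95/16):57/32,(H:19/4,(P:3/4,X:29/4):21/4):57/32)
total length: 877/16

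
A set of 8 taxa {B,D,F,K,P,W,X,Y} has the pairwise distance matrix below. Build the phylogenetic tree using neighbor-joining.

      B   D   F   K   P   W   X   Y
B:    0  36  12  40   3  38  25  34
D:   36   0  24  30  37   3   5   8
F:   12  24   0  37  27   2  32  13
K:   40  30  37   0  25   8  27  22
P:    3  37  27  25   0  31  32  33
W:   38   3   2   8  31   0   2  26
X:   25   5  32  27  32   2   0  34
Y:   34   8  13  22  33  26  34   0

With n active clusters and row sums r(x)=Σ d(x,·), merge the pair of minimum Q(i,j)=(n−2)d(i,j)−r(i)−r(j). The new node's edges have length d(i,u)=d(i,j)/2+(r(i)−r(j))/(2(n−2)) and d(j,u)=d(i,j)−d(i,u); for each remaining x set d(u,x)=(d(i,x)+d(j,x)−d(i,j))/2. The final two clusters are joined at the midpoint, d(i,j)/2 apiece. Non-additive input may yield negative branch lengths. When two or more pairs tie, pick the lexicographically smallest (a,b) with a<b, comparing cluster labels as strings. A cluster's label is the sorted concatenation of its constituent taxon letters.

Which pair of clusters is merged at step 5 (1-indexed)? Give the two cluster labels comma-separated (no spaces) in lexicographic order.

BDFPY,K

step 1: merge (B,P) at d=3, Q=-358; branch lengths B→3/2, P→3/2; new cluster BP
  updated: d(BP,D)=35, d(BP,F)=18, d(BP,K)=31, d(BP,W)=33, d(BP,X)=27, d(BP,Y)=32
step 2: merge (BP,F) at d=18, Q=-212; branch lengths BP→14, F→4; new cluster BFP
  updated: d(BFP,D)=41/2, d(BFP,K)=25, d(BFP,W)=17/2, d(BFP,X)=41/2, d(BFP,Y)=27/2
step 3: merge (D,Y) at d=8, Q=-138; branch lengths D→-5/8, Y→69/8; new cluster DY
  updated: d(BFP,DY)=13, d(DY,K)=22, d(DY,W)=21/2, d(DY,X)=31/2
step 4: merge (BFP,DY) at d=13, Q=-89; branch lengths BFP→15/2, DY→11/2; new cluster BDFPY
  updated: d(BDFPY,K)=17, d(BDFPY,W)=3, d(BDFPY,X)=23/2
step 5: merge (BDFPY,K) at d=17, Q=-99/2; branch lengths BDFPY→27/8, K→109/8; new cluster BDFKPY
  updated: d(BDFKPY,W)=-3, d(BDFKPY,X)=43/4
step 6: merge (BDFKPY,W) at d=-3, Q=-39/4; branch lengths BDFKPY→23/8, W→-47/8; new cluster BDFKPWY
  updated: d(BDFKPWY,X)=63/8
step 7: merge (BDFKPWY,X) at d=63/8; branch lengths BDFKPWY→63/16, X→63/16; new cluster BDFKPWXY
final tree: ((((((B:3/2,P:3/2):14,F:4):15/2,(D:-5/8,Y:69/8):11/2):27/8,K:109/8):23/8,W:-47/8):63/16,X:63/16)
total length: 511/8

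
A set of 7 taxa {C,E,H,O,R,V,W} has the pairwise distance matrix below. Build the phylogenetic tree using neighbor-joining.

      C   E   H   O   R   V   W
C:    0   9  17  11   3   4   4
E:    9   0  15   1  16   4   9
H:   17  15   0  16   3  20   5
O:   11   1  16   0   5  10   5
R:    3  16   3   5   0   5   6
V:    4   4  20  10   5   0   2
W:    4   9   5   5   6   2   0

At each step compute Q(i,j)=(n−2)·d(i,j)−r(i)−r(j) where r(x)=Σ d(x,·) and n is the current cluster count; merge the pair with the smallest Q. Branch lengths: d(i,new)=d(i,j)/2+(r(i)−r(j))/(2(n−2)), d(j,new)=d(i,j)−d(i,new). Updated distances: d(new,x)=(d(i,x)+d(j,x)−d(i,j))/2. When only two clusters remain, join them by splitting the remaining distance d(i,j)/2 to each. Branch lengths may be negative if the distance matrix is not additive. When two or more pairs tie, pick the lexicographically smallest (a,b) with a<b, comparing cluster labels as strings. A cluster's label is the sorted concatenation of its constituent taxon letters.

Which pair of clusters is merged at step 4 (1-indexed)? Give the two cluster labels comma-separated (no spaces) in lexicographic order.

C,HRW

step 1: merge (H,R) at d=3, Q=-99; branch lengths H→53/10, R→-23/10; new cluster HR
  updated: d(C,HR)=17/2, d(E,HR)=14, d(HR,O)=9, d(HR,V)=11, d(HR,W)=4
step 2: merge (E,O) at d=1, Q=-69; branch lengths E→5/8, O→3/8; new cluster EO
  updated: d(C,EO)=19/2, d(EO,HR)=11, d(EO,V)=13/2, d(EO,W)=13/2
step 3: merge (HR,W) at d=4, Q=-39; branch lengths HR→5, W→-1; new cluster HRW
  updated: d(C,HRW)=17/4, d(EO,HRW)=27/4, d(HRW,V)=9/2
step 4: merge (C,HRW) at d=17/4, Q=-99/4; branch lengths C→43/16, HRW→25/16; new cluster CHRW
  updated: d(CHRW,EO)=6, d(CHRW,V)=17/8
step 5: merge (CHRW,EO) at d=6, Q=-117/8; branch lengths CHRW→13/16, EO→83/16; new cluster CEHORW
  updated: d(CEHORW,V)=21/16
step 6: merge (CEHORW,V) at d=21/16; branch lengths CEHORW→21/32, V→21/32; new cluster CEHORVW
final tree: (((C:43/16,((H:53/10,R:-23/10):5,W:-1):25/16):13/16,(E:5/8,O:3/8):83/16):21/32,V:21/32)
total length: 313/16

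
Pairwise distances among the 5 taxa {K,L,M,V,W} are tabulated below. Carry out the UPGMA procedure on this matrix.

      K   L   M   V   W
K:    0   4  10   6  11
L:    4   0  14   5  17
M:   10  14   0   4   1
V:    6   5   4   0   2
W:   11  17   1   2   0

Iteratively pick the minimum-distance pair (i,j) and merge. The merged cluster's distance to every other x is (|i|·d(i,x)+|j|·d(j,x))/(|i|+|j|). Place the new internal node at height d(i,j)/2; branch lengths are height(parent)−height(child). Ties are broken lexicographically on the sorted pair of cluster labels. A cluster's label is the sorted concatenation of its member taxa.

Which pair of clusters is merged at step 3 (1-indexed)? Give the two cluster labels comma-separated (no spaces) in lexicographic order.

K,L

iteration 1: select M,W (d=1); attach at lengths (1/2, 1/2); label the merged cluster MW
  updated: d(K,MW)=21/2, d(L,MW)=31/2, d(MW,V)=3
iteration 2: select MW,V (d=3); attach at lengths (1, 3/2); label the merged cluster MVW
  updated: d(K,MVW)=9, d(L,MVW)=12
iteration 3: select K,L (d=4); attach at lengths (2, 2); label the merged cluster KL
  updated: d(KL,MVW)=21/2
iteration 4: select KL,MVW (d=21/2); attach at lengths (13/4, 15/4); label the merged cluster KLMVW
final tree: ((K:2,L:2):13/4,((M:1/2,W:1/2):1,V:3/2):15/4)
total length: 29/2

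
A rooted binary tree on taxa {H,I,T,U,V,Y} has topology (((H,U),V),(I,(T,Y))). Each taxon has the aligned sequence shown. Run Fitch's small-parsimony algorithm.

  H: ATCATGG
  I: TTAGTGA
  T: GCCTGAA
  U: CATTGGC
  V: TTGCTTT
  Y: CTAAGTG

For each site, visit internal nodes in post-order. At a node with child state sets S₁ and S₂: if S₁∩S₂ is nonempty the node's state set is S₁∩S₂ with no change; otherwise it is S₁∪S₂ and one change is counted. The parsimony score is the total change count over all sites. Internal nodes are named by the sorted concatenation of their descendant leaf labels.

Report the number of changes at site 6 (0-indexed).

4

HU@0: {A} ∪ {C} = {A,C} (union, +1)
HUV@0: {A,C} ∪ {T} = {A,C,T} (union, +1)
TY@0: {G} ∪ {C} = {C,G} (union, +1)
ITY@0: {T} ∪ {C,G} = {C,G,T} (union, +1)
HITUVY@0: {A,C,T} ∩ {C,G,T} = {C,T} (intersection, +0)
HU@1: {T} ∪ {A} = {A,T} (union, +1)
HUV@1: {A,T} ∩ {T} = {T} (intersection, +0)
TY@1: {C} ∪ {T} = {C,T} (union, +1)
ITY@1: {T} ∩ {C,T} = {T} (intersection, +0)
HITUVY@1: {T} ∩ {T} = {T} (intersection, +0)
HU@2: {C} ∪ {T} = {C,T} (union, +1)
HUV@2: {C,T} ∪ {G} = {C,G,T} (union, +1)
TY@2: {C} ∪ {A} = {A,C} (union, +1)
ITY@2: {A} ∩ {A,C} = {A} (intersection, +0)
HITUVY@2: {C,G,T} ∪ {A} = {A,C,G,T} (union, +1)
HU@3: {A} ∪ {T} = {A,T} (union, +1)
HUV@3: {A,T} ∪ {C} = {A,C,T} (union, +1)
TY@3: {T} ∪ {A} = {A,T} (union, +1)
ITY@3: {G} ∪ {A,T} = {A,G,T} (union, +1)
HITUVY@3: {A,C,T} ∩ {A,G,T} = {A,T} (intersection, +0)
HU@4: {T} ∪ {G} = {G,T} (union, +1)
HUV@4: {G,T} ∩ {T} = {T} (intersection, +0)
TY@4: {G} ∩ {G} = {G} (intersection, +0)
ITY@4: {T} ∪ {G} = {G,T} (union, +1)
HITUVY@4: {T} ∩ {G,T} = {T} (intersection, +0)
HU@5: {G} ∩ {G} = {G} (intersection, +0)
HUV@5: {G} ∪ {T} = {G,T} (union, +1)
TY@5: {A} ∪ {T} = {A,T} (union, +1)
ITY@5: {G} ∪ {A,T} = {A,G,T} (union, +1)
HITUVY@5: {G,T} ∩ {A,G,T} = {G,T} (intersection, +0)
HU@6: {G} ∪ {C} = {C,G} (union, +1)
HUV@6: {C,G} ∪ {T} = {C,G,T} (union, +1)
TY@6: {A} ∪ {G} = {A,G} (union, +1)
ITY@6: {A} ∩ {A,G} = {A} (intersection, +0)
HITUVY@6: {C,G,T} ∪ {A} = {A,C,G,T} (union, +1)
per-site changes: [4, 2, 4, 4, 2, 3, 4]; total = 23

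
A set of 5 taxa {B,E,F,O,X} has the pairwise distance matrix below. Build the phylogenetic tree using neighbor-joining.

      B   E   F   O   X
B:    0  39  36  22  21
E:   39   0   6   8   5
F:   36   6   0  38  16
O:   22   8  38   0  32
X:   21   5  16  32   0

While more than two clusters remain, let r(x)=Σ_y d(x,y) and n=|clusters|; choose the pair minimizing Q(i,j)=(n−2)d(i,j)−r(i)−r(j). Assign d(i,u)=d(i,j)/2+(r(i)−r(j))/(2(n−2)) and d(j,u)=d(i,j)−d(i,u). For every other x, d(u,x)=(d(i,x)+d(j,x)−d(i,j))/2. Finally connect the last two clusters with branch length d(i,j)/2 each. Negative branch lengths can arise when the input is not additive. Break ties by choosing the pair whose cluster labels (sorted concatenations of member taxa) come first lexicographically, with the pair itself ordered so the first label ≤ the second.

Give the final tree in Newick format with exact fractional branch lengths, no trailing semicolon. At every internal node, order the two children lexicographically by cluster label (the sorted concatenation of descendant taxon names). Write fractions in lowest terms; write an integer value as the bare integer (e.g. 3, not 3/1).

((((B:14,O:8):97/8,X:27/8):33/8,E:-25/8):73/16,F:73/16)

iteration 1: select B,O (d=22, Q=-152); attach at lengths (14, 8); label the merged cluster BO
  updated: d(BO,E)=25/2, d(BO,F)=26, d(BO,X)=31/2
iteration 2: select BO,X (d=31/2, Q=-119/2); attach at lengths (97/8, 27/8); label the merged cluster BOX
  updated: d(BOX,E)=1, d(BOX,F)=53/4
iteration 3: select BOX,E (d=1, Q=-81/4); attach at lengths (33/8, -25/8); label the merged cluster BEOX
  updated: d(BEOX,F)=73/8
iteration 4: select BEOX,F (d=73/8); attach at lengths (73/16, 73/16); label the merged cluster BEFOX
final tree: ((((B:14,O:8):97/8,X:27/8):33/8,E:-25/8):73/16,F:73/16)
total length: 381/8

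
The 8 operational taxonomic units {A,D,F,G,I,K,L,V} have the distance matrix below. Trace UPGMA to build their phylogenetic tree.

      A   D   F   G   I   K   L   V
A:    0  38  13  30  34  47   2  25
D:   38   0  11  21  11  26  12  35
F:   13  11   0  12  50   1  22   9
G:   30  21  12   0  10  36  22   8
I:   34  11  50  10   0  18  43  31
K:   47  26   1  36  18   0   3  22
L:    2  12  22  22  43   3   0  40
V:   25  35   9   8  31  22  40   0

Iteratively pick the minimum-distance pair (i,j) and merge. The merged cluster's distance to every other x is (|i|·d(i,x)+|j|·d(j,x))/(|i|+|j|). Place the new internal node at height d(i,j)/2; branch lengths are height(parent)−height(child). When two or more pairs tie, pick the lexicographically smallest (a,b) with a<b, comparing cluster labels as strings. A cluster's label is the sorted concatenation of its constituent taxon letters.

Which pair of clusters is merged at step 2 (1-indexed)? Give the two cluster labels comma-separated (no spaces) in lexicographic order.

step 1: merge (F,K) at d=1; branch lengths F→1/2, K→1/2; new cluster FK
  updated: d(A,FK)=30, d(D,FK)=37/2, d(FK,G)=24, d(FK,I)=34, d(FK,L)=25/2, d(FK,V)=31/2
step 2: merge (A,L) at d=2; branch lengths A→1, L→1; new cluster AL
  updated: d(AL,D)=25, d(AL,FK)=85/4, d(AL,G)=26, d(AL,I)=77/2, d(AL,V)=65/2
step 3: merge (G,V) at d=8; branch lengths G→4, V→4; new cluster GV
  updated: d(AL,GV)=117/4, d(D,GV)=28, d(FK,GV)=79/4, d(GV,I)=41/2
step 4: merge (D,I) at d=11; branch lengths D→11/2, I→11/2; new cluster DI
  updated: d(AL,DI)=127/4, d(DI,FK)=105/4, d(DI,GV)=97/4
step 5: merge (FK,GV) at d=79/4; branch lengths FK→75/8, GV→47/8; new cluster FGKV
  updated: d(AL,FGKV)=101/4, d(DI,FGKV)=101/4
step 6: merge (AL,FGKV) at d=101/4; branch lengths AL→93/8, FGKV→11/4; new cluster AFGKLV
  updated: d(AFGKLV,DI)=329/12
step 7: merge (AFGKLV,DI) at d=329/12; branch lengths AFGKLV→13/12, DI→197/24; new cluster ADFGIKLV
final tree: (((A:1,L:1):93/8,((F:1/2,K:1/2):75/8,(G:4,V:4):47/8):11/4):13/12,(D:11/2,I:11/2):197/24)
total length: 731/12

A,L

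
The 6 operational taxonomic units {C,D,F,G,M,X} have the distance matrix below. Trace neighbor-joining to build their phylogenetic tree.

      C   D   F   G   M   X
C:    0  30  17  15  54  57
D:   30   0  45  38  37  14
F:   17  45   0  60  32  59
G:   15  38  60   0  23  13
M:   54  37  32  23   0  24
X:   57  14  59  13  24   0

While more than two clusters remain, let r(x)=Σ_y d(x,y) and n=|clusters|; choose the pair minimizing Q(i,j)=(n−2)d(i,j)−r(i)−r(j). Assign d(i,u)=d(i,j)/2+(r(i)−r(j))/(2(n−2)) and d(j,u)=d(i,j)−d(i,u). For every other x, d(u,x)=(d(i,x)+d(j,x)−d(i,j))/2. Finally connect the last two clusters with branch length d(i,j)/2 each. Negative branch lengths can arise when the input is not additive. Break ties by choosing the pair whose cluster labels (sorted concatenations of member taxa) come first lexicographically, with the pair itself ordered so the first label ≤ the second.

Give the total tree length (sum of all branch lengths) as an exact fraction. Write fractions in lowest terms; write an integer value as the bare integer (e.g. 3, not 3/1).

iteration 1: select C,F (d=17, Q=-318); attach at lengths (7/2, 27/2); label the merged cluster CF
  updated: d(CF,D)=29, d(CF,G)=29, d(CF,M)=69/2, d(CF,X)=99/2
iteration 2: select D,X (d=14, Q=-353/2); attach at lengths (119/12, 49/12); label the merged cluster DX
  updated: d(CF,DX)=129/4, d(DX,G)=37/2, d(DX,M)=47/2
iteration 3: select CF,G (d=29, Q=-433/4); attach at lengths (333/16, 131/16); label the merged cluster CFG
  updated: d(CFG,DX)=87/8, d(CFG,M)=57/4
iteration 4: select CFG,DX (d=87/8, Q=-389/8); attach at lengths (13/16, 161/16); label the merged cluster CDFGX
  updated: d(CDFGX,M)=215/16
iteration 5: select CDFGX,M (d=215/16); attach at lengths (215/32, 215/32); label the merged cluster CDFGMX
final tree: ((((C:7/2,F:27/2):333/16,G:131/16):13/16,(D:119/12,X:49/12):161/16):215/32,M:215/32)
total length: 1349/16

1349/16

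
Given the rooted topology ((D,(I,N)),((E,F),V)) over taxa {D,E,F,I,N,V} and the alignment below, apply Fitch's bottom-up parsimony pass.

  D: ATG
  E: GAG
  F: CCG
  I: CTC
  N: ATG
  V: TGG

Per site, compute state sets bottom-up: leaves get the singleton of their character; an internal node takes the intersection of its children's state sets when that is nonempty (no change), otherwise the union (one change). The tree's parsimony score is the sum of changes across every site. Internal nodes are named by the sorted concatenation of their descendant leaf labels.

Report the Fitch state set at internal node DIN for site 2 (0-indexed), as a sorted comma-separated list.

G

IN@0: {C} ∪ {A} = {A,C} (union, +1)
DIN@0: {A} ∩ {A,C} = {A} (intersection, +0)
EF@0: {G} ∪ {C} = {C,G} (union, +1)
EFV@0: {C,G} ∪ {T} = {C,G,T} (union, +1)
DEFINV@0: {A} ∪ {C,G,T} = {A,C,G,T} (union, +1)
IN@1: {T} ∩ {T} = {T} (intersection, +0)
DIN@1: {T} ∩ {T} = {T} (intersection, +0)
EF@1: {A} ∪ {C} = {A,C} (union, +1)
EFV@1: {A,C} ∪ {G} = {A,C,G} (union, +1)
DEFINV@1: {T} ∪ {A,C,G} = {A,C,G,T} (union, +1)
IN@2: {C} ∪ {G} = {C,G} (union, +1)
DIN@2: {G} ∩ {C,G} = {G} (intersection, +0)
EF@2: {G} ∩ {G} = {G} (intersection, +0)
EFV@2: {G} ∩ {G} = {G} (intersection, +0)
DEFINV@2: {G} ∩ {G} = {G} (intersection, +0)
per-site changes: [4, 3, 1]; total = 8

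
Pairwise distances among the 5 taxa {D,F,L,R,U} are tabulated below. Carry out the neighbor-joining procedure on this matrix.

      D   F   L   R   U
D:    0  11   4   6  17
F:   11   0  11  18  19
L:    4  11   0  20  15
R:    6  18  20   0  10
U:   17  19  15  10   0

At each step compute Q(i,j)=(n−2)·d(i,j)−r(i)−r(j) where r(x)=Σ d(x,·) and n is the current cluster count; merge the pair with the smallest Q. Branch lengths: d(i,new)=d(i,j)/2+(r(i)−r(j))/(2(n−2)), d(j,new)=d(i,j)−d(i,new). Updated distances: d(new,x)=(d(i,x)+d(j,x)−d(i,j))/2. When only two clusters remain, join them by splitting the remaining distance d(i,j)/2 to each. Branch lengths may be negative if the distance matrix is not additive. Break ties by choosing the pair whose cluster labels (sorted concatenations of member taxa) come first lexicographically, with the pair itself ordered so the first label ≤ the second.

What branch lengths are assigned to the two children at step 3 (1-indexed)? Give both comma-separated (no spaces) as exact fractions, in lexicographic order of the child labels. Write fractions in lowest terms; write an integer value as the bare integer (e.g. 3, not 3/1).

step 1: merge (R,U) at d=10, Q=-85; branch lengths R→23/6, U→37/6; new cluster RU
  updated: d(D,RU)=13/2, d(F,RU)=27/2, d(L,RU)=25/2
step 2: merge (D,L) at d=4, Q=-41; branch lengths D→1/2, L→7/2; new cluster DL
  updated: d(DL,F)=9, d(DL,RU)=15/2
step 3: merge (DL,F) at d=9, Q=-30; branch lengths DL→3/2, F→15/2; new cluster DFL
  updated: d(DFL,RU)=6
step 4: merge (DFL,RU) at d=6; branch lengths DFL→3, RU→3; new cluster DFLRU
final tree: (((D:1/2,L:7/2):3/2,F:15/2):3,(R:23/6,U:37/6):3)
total length: 29

3/2,15/2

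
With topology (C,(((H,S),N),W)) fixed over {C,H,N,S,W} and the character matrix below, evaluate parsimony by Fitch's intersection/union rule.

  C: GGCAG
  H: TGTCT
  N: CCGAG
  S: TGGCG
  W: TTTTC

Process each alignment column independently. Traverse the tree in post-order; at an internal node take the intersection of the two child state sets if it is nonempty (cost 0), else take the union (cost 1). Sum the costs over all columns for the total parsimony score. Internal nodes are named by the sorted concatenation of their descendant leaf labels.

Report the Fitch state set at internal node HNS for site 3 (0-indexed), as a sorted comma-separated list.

A,C

HS@0: {T} ∩ {T} = {T} (intersection, +0)
HNS@0: {T} ∪ {C} = {C,T} (union, +1)
HNSW@0: {C,T} ∩ {T} = {T} (intersection, +0)
CHNSW@0: {G} ∪ {T} = {G,T} (union, +1)
HS@1: {G} ∩ {G} = {G} (intersection, +0)
HNS@1: {G} ∪ {C} = {C,G} (union, +1)
HNSW@1: {C,G} ∪ {T} = {C,G,T} (union, +1)
CHNSW@1: {G} ∩ {C,G,T} = {G} (intersection, +0)
HS@2: {T} ∪ {G} = {G,T} (union, +1)
HNS@2: {G,T} ∩ {G} = {G} (intersection, +0)
HNSW@2: {G} ∪ {T} = {G,T} (union, +1)
CHNSW@2: {C} ∪ {G,T} = {C,G,T} (union, +1)
HS@3: {C} ∩ {C} = {C} (intersection, +0)
HNS@3: {C} ∪ {A} = {A,C} (union, +1)
HNSW@3: {A,C} ∪ {T} = {A,C,T} (union, +1)
CHNSW@3: {A} ∩ {A,C,T} = {A} (intersection, +0)
HS@4: {T} ∪ {G} = {G,T} (union, +1)
HNS@4: {G,T} ∩ {G} = {G} (intersection, +0)
HNSW@4: {G} ∪ {C} = {C,G} (union, +1)
CHNSW@4: {G} ∩ {C,G} = {G} (intersection, +0)
per-site changes: [2, 2, 3, 2, 2]; total = 11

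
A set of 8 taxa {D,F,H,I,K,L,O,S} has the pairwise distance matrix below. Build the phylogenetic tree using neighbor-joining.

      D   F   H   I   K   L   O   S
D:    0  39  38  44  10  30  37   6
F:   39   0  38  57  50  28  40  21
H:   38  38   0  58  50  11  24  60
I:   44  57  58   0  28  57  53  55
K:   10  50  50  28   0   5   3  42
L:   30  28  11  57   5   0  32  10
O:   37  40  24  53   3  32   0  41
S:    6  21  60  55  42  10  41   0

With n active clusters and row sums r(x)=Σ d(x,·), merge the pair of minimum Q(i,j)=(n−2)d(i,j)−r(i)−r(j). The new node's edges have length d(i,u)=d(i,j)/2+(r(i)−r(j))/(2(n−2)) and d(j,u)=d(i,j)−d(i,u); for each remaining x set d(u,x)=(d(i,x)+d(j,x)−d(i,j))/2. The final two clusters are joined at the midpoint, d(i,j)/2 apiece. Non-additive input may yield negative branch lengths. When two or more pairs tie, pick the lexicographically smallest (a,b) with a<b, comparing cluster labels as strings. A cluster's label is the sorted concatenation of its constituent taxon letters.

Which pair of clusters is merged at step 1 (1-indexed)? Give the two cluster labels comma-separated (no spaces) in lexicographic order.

1. join D+S (d=6, Q=-403) ⇒ DS; edges |D|=5/12, |S|=67/12
  updated: d(DS,F)=27, d(DS,H)=46, d(DS,I)=93/2, d(DS,K)=23, d(DS,L)=17, d(DS,O)=36
2. join K+O (d=3, Q=-332) ⇒ KO; edges |K|=-7/5, |O|=22/5
  updated: d(DS,KO)=28, d(F,KO)=87/2, d(H,KO)=71/2, d(I,KO)=39, d(KO,L)=17
3. join H+L (d=11, Q=-549/2) ⇒ HL; edges |H|=205/16, |L|=-29/16
  updated: d(DS,HL)=26, d(F,HL)=55/2, d(HL,I)=52, d(HL,KO)=83/4
4. join I+KO (d=39, Q=-835/4) ⇒ IKO; edges |I|=721/24, |KO|=215/24
  updated: d(DS,IKO)=71/4, d(F,IKO)=123/4, d(HL,IKO)=135/8
5. join DS+F (d=27, Q=-102) ⇒ DFS; edges |DS|=79/8, |F|=137/8
  updated: d(DFS,HL)=53/4, d(DFS,IKO)=43/4
6. join DFS+HL (d=53/4, Q=-327/8) ⇒ DFHLS; edges |DFS|=57/16, |HL|=155/16
  updated: d(DFHLS,IKO)=115/16
7. join DFHLS+IKO (d=115/16) ⇒ DFHIKLOS; edges |DFHLS|=115/32, |IKO|=115/32
final tree: ((((D:5/12,S:67/12):79/8,F:137/8):57/16,(H:205/16,L:-29/16):155/16):115/32,(I:721/24,(K:-7/5,O:22/5):215/24):115/32)
total length: 1703/16

D,S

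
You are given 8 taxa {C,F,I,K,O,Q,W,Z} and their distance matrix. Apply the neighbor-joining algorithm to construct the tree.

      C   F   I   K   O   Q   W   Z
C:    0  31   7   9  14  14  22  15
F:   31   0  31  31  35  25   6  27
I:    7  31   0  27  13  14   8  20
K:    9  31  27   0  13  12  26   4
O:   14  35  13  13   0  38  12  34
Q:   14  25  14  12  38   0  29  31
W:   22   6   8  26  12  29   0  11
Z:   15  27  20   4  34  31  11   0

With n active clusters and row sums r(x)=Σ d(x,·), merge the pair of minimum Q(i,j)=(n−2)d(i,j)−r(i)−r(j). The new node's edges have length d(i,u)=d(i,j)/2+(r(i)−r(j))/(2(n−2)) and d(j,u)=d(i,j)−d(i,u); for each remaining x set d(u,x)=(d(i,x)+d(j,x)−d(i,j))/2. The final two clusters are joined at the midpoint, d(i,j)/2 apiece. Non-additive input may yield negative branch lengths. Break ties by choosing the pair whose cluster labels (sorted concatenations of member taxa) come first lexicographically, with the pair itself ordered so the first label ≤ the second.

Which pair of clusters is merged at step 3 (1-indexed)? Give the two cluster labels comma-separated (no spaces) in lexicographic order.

step 1: merge (F,W) at d=6, Q=-264; branch lengths F→9, W→-3; new cluster FW
  updated: d(C,FW)=47/2, d(FW,I)=33/2, d(FW,K)=51/2, d(FW,O)=41/2, d(FW,Q)=24, d(FW,Z)=16
step 2: merge (K,Z) at d=4, Q=-381/2; branch lengths K→-19/20, Z→99/20; new cluster KZ
  updated: d(C,KZ)=10, d(FW,KZ)=75/4, d(I,KZ)=43/2, d(KZ,O)=43/2, d(KZ,Q)=39/2
step 3: merge (FW,O) at d=41/2, Q=-513/4; branch lengths FW→313/32, O→343/32; new cluster FOW
  updated: d(C,FOW)=17/2, d(FOW,I)=9/2, d(FOW,KZ)=79/8, d(FOW,Q)=83/4
step 4: merge (FOW,I) at d=9/2, Q=-617/8; branch lengths FOW→27/16, I→45/16; new cluster FIOW
  updated: d(C,FIOW)=11/2, d(FIOW,KZ)=215/16, d(FIOW,Q)=121/8
step 5: merge (C,FIOW) at d=11/2, Q=-841/16; branch lengths C→103/64, FIOW→249/64; new cluster CFIOW
  updated: d(CFIOW,KZ)=287/32, d(CFIOW,Q)=189/16
step 6: merge (CFIOW,KZ) at d=287/32, Q=-1289/32; branch lengths CFIOW→41/64, KZ→533/64; new cluster CFIKOWZ
  updated: d(CFIKOWZ,Q)=715/64
step 7: merge (CFIKOWZ,Q) at d=715/64; branch lengths CFIKOWZ→715/128, Q→715/128; new cluster CFIKOQWZ
final tree: (((C:103/64,(((F:9,W:-3):313/32,O:343/32):27/16,I:45/16):249/64):41/64,(K:-19/20,Z:99/20):533/64):715/128,Q:715/128)
total length: 3881/64

FW,O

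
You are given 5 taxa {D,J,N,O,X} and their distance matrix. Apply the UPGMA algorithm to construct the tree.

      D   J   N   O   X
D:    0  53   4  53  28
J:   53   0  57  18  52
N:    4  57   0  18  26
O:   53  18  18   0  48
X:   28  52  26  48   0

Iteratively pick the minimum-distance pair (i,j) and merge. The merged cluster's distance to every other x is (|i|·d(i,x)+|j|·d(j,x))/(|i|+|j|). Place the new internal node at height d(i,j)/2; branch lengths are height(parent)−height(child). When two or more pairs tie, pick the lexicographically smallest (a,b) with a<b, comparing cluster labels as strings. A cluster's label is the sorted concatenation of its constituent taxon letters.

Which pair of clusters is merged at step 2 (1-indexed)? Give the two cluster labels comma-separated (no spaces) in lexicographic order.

1. join D+N (d=4) ⇒ DN; edges |D|=2, |N|=2
  updated: d(DN,J)=55, d(DN,O)=71/2, d(DN,X)=27
2. join J+O (d=18) ⇒ JO; edges |J|=9, |O|=9
  updated: d(DN,JO)=181/4, d(JO,X)=50
3. join DN+X (d=27) ⇒ DNX; edges |DN|=23/2, |X|=27/2
  updated: d(DNX,JO)=281/6
4. join DNX+JO (d=281/6) ⇒ DJNOX; edges |DNX|=119/12, |JO|=173/12
final tree: (((D:2,N:2):23/2,X:27/2):119/12,(J:9,O:9):173/12)
total length: 214/3

J,O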